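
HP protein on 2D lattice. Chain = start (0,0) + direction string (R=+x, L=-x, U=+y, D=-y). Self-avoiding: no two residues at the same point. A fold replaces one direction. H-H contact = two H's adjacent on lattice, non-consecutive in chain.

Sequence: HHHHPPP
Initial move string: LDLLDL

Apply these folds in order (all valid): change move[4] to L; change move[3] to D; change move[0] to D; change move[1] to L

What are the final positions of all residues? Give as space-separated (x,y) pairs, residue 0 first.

Answer: (0,0) (0,-1) (-1,-1) (-2,-1) (-2,-2) (-3,-2) (-4,-2)

Derivation:
Initial moves: LDLLDL
Fold: move[4]->L => LDLLLL (positions: [(0, 0), (-1, 0), (-1, -1), (-2, -1), (-3, -1), (-4, -1), (-5, -1)])
Fold: move[3]->D => LDLDLL (positions: [(0, 0), (-1, 0), (-1, -1), (-2, -1), (-2, -2), (-3, -2), (-4, -2)])
Fold: move[0]->D => DDLDLL (positions: [(0, 0), (0, -1), (0, -2), (-1, -2), (-1, -3), (-2, -3), (-3, -3)])
Fold: move[1]->L => DLLDLL (positions: [(0, 0), (0, -1), (-1, -1), (-2, -1), (-2, -2), (-3, -2), (-4, -2)])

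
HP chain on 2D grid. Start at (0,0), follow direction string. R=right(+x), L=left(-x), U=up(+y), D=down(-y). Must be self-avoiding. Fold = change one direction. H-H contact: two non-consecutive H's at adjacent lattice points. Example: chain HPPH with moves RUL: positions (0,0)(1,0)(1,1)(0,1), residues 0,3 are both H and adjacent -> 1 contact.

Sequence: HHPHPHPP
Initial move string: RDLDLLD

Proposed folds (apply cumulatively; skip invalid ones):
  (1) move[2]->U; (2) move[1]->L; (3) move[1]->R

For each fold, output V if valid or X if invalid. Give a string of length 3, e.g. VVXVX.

Answer: XXX

Derivation:
Initial: RDLDLLD -> [(0, 0), (1, 0), (1, -1), (0, -1), (0, -2), (-1, -2), (-2, -2), (-2, -3)]
Fold 1: move[2]->U => RDUDLLD INVALID (collision), skipped
Fold 2: move[1]->L => RLLDLLD INVALID (collision), skipped
Fold 3: move[1]->R => RRLDLLD INVALID (collision), skipped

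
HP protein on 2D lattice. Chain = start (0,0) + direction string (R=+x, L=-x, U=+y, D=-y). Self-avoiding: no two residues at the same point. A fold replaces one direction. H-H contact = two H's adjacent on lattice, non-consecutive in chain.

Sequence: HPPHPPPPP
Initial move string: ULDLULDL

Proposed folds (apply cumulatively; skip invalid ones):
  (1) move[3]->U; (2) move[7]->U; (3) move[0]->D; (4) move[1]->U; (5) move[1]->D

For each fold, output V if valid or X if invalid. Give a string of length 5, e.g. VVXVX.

Initial: ULDLULDL -> [(0, 0), (0, 1), (-1, 1), (-1, 0), (-2, 0), (-2, 1), (-3, 1), (-3, 0), (-4, 0)]
Fold 1: move[3]->U => ULDUULDL INVALID (collision), skipped
Fold 2: move[7]->U => ULDLULDU INVALID (collision), skipped
Fold 3: move[0]->D => DLDLULDL VALID
Fold 4: move[1]->U => DUDLULDL INVALID (collision), skipped
Fold 5: move[1]->D => DDDLULDL VALID

Answer: XXVXV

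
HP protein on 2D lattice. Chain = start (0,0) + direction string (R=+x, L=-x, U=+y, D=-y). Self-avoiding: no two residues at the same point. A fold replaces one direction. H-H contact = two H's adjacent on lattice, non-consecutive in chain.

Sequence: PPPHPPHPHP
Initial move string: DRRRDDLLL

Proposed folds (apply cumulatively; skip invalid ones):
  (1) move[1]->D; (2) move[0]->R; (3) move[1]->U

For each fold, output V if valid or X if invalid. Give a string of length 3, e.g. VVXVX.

Answer: VVV

Derivation:
Initial: DRRRDDLLL -> [(0, 0), (0, -1), (1, -1), (2, -1), (3, -1), (3, -2), (3, -3), (2, -3), (1, -3), (0, -3)]
Fold 1: move[1]->D => DDRRDDLLL VALID
Fold 2: move[0]->R => RDRRDDLLL VALID
Fold 3: move[1]->U => RURRDDLLL VALID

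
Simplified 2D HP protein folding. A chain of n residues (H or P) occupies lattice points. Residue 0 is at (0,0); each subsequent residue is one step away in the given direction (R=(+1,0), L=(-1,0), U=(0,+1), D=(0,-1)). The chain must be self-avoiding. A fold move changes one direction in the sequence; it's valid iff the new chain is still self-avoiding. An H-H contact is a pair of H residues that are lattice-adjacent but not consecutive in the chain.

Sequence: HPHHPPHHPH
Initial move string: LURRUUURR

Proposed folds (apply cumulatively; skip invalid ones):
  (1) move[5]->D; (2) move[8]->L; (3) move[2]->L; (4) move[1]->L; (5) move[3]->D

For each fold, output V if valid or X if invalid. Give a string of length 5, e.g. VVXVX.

Initial: LURRUUURR -> [(0, 0), (-1, 0), (-1, 1), (0, 1), (1, 1), (1, 2), (1, 3), (1, 4), (2, 4), (3, 4)]
Fold 1: move[5]->D => LURRUDURR INVALID (collision), skipped
Fold 2: move[8]->L => LURRUUURL INVALID (collision), skipped
Fold 3: move[2]->L => LULRUUURR INVALID (collision), skipped
Fold 4: move[1]->L => LLRRUUURR INVALID (collision), skipped
Fold 5: move[3]->D => LURDUUURR INVALID (collision), skipped

Answer: XXXXX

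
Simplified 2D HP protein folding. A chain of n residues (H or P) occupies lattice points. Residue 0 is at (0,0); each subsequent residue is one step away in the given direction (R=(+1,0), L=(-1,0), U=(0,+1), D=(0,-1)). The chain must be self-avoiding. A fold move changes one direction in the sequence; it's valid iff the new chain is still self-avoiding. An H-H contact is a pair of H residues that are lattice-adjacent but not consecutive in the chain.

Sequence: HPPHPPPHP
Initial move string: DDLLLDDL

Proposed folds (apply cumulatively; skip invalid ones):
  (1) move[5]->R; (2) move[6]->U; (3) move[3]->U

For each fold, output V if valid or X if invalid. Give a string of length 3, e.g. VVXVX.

Answer: XXV

Derivation:
Initial: DDLLLDDL -> [(0, 0), (0, -1), (0, -2), (-1, -2), (-2, -2), (-3, -2), (-3, -3), (-3, -4), (-4, -4)]
Fold 1: move[5]->R => DDLLLRDL INVALID (collision), skipped
Fold 2: move[6]->U => DDLLLDUL INVALID (collision), skipped
Fold 3: move[3]->U => DDLULDDL VALID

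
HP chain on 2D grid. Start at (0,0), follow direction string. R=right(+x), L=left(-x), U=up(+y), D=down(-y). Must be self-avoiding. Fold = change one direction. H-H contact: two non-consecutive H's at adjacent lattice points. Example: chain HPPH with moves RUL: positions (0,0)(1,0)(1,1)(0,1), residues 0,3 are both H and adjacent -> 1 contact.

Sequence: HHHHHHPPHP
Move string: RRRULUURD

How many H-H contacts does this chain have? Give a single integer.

Positions: [(0, 0), (1, 0), (2, 0), (3, 0), (3, 1), (2, 1), (2, 2), (2, 3), (3, 3), (3, 2)]
H-H contact: residue 2 @(2,0) - residue 5 @(2, 1)

Answer: 1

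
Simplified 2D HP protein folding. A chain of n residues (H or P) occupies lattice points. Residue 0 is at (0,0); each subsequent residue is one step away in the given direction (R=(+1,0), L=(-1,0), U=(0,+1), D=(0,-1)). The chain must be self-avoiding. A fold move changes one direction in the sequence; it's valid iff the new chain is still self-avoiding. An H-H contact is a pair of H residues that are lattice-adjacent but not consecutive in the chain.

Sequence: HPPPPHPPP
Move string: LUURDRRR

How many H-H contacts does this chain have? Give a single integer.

Positions: [(0, 0), (-1, 0), (-1, 1), (-1, 2), (0, 2), (0, 1), (1, 1), (2, 1), (3, 1)]
H-H contact: residue 0 @(0,0) - residue 5 @(0, 1)

Answer: 1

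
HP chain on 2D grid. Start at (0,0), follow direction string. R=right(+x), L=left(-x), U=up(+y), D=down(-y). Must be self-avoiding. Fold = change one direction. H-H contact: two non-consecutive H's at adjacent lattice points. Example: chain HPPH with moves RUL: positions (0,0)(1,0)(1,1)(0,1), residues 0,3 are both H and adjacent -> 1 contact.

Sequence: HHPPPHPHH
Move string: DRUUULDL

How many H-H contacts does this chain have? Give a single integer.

Answer: 1

Derivation:
Positions: [(0, 0), (0, -1), (1, -1), (1, 0), (1, 1), (1, 2), (0, 2), (0, 1), (-1, 1)]
H-H contact: residue 0 @(0,0) - residue 7 @(0, 1)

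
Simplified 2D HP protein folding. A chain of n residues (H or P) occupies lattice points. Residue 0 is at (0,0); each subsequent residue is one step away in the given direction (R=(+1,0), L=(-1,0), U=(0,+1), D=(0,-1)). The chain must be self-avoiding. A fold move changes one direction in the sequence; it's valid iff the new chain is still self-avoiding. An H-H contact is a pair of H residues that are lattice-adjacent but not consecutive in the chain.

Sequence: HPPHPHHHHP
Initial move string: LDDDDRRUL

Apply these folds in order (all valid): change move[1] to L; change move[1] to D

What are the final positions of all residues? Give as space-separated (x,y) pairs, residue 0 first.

Initial moves: LDDDDRRUL
Fold: move[1]->L => LLDDDRRUL (positions: [(0, 0), (-1, 0), (-2, 0), (-2, -1), (-2, -2), (-2, -3), (-1, -3), (0, -3), (0, -2), (-1, -2)])
Fold: move[1]->D => LDDDDRRUL (positions: [(0, 0), (-1, 0), (-1, -1), (-1, -2), (-1, -3), (-1, -4), (0, -4), (1, -4), (1, -3), (0, -3)])

Answer: (0,0) (-1,0) (-1,-1) (-1,-2) (-1,-3) (-1,-4) (0,-4) (1,-4) (1,-3) (0,-3)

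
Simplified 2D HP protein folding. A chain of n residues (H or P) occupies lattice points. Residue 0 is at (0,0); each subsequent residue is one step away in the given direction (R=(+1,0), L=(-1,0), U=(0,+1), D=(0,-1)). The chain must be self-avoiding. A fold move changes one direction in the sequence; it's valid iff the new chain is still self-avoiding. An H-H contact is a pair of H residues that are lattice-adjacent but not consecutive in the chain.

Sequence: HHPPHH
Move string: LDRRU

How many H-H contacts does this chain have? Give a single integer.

Answer: 1

Derivation:
Positions: [(0, 0), (-1, 0), (-1, -1), (0, -1), (1, -1), (1, 0)]
H-H contact: residue 0 @(0,0) - residue 5 @(1, 0)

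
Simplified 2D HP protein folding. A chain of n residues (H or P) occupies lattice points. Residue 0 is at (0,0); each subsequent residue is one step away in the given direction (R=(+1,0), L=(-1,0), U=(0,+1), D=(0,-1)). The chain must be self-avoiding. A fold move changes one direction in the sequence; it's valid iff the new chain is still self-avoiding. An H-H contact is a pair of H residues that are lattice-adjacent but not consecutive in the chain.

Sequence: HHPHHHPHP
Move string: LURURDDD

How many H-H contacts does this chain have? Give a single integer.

Answer: 2

Derivation:
Positions: [(0, 0), (-1, 0), (-1, 1), (0, 1), (0, 2), (1, 2), (1, 1), (1, 0), (1, -1)]
H-H contact: residue 0 @(0,0) - residue 7 @(1, 0)
H-H contact: residue 0 @(0,0) - residue 3 @(0, 1)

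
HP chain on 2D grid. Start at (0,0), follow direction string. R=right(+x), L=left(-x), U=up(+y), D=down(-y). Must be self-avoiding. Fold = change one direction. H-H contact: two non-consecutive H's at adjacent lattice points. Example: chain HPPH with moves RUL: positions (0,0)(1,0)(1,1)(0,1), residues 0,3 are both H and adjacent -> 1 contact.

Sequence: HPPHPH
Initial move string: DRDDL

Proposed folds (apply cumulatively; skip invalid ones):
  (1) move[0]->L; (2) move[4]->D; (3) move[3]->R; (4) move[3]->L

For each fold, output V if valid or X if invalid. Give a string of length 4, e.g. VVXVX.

Answer: XVVV

Derivation:
Initial: DRDDL -> [(0, 0), (0, -1), (1, -1), (1, -2), (1, -3), (0, -3)]
Fold 1: move[0]->L => LRDDL INVALID (collision), skipped
Fold 2: move[4]->D => DRDDD VALID
Fold 3: move[3]->R => DRDRD VALID
Fold 4: move[3]->L => DRDLD VALID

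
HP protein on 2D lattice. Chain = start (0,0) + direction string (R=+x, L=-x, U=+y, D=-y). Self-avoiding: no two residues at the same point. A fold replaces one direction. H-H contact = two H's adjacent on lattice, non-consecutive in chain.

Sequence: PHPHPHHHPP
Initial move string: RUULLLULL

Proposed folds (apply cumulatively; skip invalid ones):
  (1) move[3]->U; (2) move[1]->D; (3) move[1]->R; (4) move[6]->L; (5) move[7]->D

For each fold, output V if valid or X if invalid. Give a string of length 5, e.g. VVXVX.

Answer: VXVVV

Derivation:
Initial: RUULLLULL -> [(0, 0), (1, 0), (1, 1), (1, 2), (0, 2), (-1, 2), (-2, 2), (-2, 3), (-3, 3), (-4, 3)]
Fold 1: move[3]->U => RUUULLULL VALID
Fold 2: move[1]->D => RDUULLULL INVALID (collision), skipped
Fold 3: move[1]->R => RRUULLULL VALID
Fold 4: move[6]->L => RRUULLLLL VALID
Fold 5: move[7]->D => RRUULLLDL VALID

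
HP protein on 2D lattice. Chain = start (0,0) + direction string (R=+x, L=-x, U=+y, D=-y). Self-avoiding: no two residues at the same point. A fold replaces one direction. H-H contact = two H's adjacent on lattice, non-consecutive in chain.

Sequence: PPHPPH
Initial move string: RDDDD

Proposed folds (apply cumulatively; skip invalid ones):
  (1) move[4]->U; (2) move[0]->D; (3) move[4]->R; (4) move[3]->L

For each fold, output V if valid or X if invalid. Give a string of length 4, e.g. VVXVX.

Initial: RDDDD -> [(0, 0), (1, 0), (1, -1), (1, -2), (1, -3), (1, -4)]
Fold 1: move[4]->U => RDDDU INVALID (collision), skipped
Fold 2: move[0]->D => DDDDD VALID
Fold 3: move[4]->R => DDDDR VALID
Fold 4: move[3]->L => DDDLR INVALID (collision), skipped

Answer: XVVX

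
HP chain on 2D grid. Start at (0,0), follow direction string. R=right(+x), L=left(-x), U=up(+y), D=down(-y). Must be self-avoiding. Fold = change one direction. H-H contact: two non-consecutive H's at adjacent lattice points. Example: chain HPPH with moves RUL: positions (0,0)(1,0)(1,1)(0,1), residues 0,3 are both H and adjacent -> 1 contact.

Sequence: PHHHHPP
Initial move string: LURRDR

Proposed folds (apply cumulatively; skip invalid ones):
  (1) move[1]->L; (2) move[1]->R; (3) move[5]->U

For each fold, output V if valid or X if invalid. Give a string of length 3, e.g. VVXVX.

Initial: LURRDR -> [(0, 0), (-1, 0), (-1, 1), (0, 1), (1, 1), (1, 0), (2, 0)]
Fold 1: move[1]->L => LLRRDR INVALID (collision), skipped
Fold 2: move[1]->R => LRRRDR INVALID (collision), skipped
Fold 3: move[5]->U => LURRDU INVALID (collision), skipped

Answer: XXX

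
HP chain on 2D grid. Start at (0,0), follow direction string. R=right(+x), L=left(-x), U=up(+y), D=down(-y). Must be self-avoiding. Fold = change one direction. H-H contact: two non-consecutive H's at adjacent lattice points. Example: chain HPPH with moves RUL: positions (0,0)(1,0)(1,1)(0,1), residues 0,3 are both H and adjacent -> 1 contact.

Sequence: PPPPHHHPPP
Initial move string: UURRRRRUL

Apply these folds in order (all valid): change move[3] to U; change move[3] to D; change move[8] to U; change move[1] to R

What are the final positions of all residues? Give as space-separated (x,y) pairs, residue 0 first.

Initial moves: UURRRRRUL
Fold: move[3]->U => UURURRRUL (positions: [(0, 0), (0, 1), (0, 2), (1, 2), (1, 3), (2, 3), (3, 3), (4, 3), (4, 4), (3, 4)])
Fold: move[3]->D => UURDRRRUL (positions: [(0, 0), (0, 1), (0, 2), (1, 2), (1, 1), (2, 1), (3, 1), (4, 1), (4, 2), (3, 2)])
Fold: move[8]->U => UURDRRRUU (positions: [(0, 0), (0, 1), (0, 2), (1, 2), (1, 1), (2, 1), (3, 1), (4, 1), (4, 2), (4, 3)])
Fold: move[1]->R => URRDRRRUU (positions: [(0, 0), (0, 1), (1, 1), (2, 1), (2, 0), (3, 0), (4, 0), (5, 0), (5, 1), (5, 2)])

Answer: (0,0) (0,1) (1,1) (2,1) (2,0) (3,0) (4,0) (5,0) (5,1) (5,2)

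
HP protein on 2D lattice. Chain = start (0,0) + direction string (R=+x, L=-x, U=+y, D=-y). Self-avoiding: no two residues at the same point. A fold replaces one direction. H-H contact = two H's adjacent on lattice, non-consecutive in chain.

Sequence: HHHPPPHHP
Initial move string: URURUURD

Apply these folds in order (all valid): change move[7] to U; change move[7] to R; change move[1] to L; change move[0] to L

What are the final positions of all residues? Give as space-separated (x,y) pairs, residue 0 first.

Initial moves: URURUURD
Fold: move[7]->U => URURUURU (positions: [(0, 0), (0, 1), (1, 1), (1, 2), (2, 2), (2, 3), (2, 4), (3, 4), (3, 5)])
Fold: move[7]->R => URURUURR (positions: [(0, 0), (0, 1), (1, 1), (1, 2), (2, 2), (2, 3), (2, 4), (3, 4), (4, 4)])
Fold: move[1]->L => ULURUURR (positions: [(0, 0), (0, 1), (-1, 1), (-1, 2), (0, 2), (0, 3), (0, 4), (1, 4), (2, 4)])
Fold: move[0]->L => LLURUURR (positions: [(0, 0), (-1, 0), (-2, 0), (-2, 1), (-1, 1), (-1, 2), (-1, 3), (0, 3), (1, 3)])

Answer: (0,0) (-1,0) (-2,0) (-2,1) (-1,1) (-1,2) (-1,3) (0,3) (1,3)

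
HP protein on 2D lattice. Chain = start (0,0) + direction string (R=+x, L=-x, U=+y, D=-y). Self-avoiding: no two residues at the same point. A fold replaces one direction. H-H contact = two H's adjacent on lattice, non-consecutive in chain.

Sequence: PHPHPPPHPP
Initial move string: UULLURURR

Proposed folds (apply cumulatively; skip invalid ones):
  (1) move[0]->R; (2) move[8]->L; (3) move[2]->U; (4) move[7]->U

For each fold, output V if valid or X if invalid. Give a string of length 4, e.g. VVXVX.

Initial: UULLURURR -> [(0, 0), (0, 1), (0, 2), (-1, 2), (-2, 2), (-2, 3), (-1, 3), (-1, 4), (0, 4), (1, 4)]
Fold 1: move[0]->R => RULLURURR VALID
Fold 2: move[8]->L => RULLURURL INVALID (collision), skipped
Fold 3: move[2]->U => RUULURURR VALID
Fold 4: move[7]->U => RUULURUUR VALID

Answer: VXVV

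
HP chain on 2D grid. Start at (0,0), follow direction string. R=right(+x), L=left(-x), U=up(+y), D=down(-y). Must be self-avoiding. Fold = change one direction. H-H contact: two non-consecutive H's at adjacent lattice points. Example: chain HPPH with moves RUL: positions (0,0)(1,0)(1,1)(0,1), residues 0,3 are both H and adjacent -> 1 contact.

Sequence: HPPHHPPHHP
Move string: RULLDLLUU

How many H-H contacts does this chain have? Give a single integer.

Answer: 1

Derivation:
Positions: [(0, 0), (1, 0), (1, 1), (0, 1), (-1, 1), (-1, 0), (-2, 0), (-3, 0), (-3, 1), (-3, 2)]
H-H contact: residue 0 @(0,0) - residue 3 @(0, 1)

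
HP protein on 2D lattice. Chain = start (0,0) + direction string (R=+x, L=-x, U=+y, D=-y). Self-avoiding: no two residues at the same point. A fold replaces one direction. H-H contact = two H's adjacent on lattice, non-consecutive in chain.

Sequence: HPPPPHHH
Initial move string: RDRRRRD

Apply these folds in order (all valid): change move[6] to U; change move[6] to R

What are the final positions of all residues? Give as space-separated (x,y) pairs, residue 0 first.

Initial moves: RDRRRRD
Fold: move[6]->U => RDRRRRU (positions: [(0, 0), (1, 0), (1, -1), (2, -1), (3, -1), (4, -1), (5, -1), (5, 0)])
Fold: move[6]->R => RDRRRRR (positions: [(0, 0), (1, 0), (1, -1), (2, -1), (3, -1), (4, -1), (5, -1), (6, -1)])

Answer: (0,0) (1,0) (1,-1) (2,-1) (3,-1) (4,-1) (5,-1) (6,-1)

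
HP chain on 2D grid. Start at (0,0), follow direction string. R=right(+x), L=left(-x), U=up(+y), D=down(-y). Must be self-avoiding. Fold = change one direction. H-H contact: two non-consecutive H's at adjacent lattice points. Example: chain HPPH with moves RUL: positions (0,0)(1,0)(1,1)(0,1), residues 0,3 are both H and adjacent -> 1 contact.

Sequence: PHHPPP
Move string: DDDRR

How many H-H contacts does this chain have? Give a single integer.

Positions: [(0, 0), (0, -1), (0, -2), (0, -3), (1, -3), (2, -3)]
No H-H contacts found.

Answer: 0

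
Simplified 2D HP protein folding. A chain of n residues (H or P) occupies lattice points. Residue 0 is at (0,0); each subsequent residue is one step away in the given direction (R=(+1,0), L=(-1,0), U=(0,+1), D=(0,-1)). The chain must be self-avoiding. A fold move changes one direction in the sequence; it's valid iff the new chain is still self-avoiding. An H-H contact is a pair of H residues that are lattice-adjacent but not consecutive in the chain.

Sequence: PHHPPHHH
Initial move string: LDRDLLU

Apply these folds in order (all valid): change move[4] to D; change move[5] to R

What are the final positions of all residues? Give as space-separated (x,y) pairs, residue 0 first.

Answer: (0,0) (-1,0) (-1,-1) (0,-1) (0,-2) (0,-3) (1,-3) (1,-2)

Derivation:
Initial moves: LDRDLLU
Fold: move[4]->D => LDRDDLU (positions: [(0, 0), (-1, 0), (-1, -1), (0, -1), (0, -2), (0, -3), (-1, -3), (-1, -2)])
Fold: move[5]->R => LDRDDRU (positions: [(0, 0), (-1, 0), (-1, -1), (0, -1), (0, -2), (0, -3), (1, -3), (1, -2)])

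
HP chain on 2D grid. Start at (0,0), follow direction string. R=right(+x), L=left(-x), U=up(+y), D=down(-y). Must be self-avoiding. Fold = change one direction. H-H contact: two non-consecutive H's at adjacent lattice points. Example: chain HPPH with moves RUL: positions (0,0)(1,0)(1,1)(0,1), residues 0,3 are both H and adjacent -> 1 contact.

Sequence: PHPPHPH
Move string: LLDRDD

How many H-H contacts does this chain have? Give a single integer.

Answer: 1

Derivation:
Positions: [(0, 0), (-1, 0), (-2, 0), (-2, -1), (-1, -1), (-1, -2), (-1, -3)]
H-H contact: residue 1 @(-1,0) - residue 4 @(-1, -1)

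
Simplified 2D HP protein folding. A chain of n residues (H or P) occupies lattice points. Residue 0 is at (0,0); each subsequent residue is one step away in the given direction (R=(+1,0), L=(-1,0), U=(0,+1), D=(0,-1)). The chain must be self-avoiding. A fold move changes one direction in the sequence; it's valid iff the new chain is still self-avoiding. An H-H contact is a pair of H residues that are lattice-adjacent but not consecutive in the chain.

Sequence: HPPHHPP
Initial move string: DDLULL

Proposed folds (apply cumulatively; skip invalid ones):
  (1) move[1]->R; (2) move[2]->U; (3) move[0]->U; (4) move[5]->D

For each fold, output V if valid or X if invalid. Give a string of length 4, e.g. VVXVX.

Answer: XXXV

Derivation:
Initial: DDLULL -> [(0, 0), (0, -1), (0, -2), (-1, -2), (-1, -1), (-2, -1), (-3, -1)]
Fold 1: move[1]->R => DRLULL INVALID (collision), skipped
Fold 2: move[2]->U => DDUULL INVALID (collision), skipped
Fold 3: move[0]->U => UDLULL INVALID (collision), skipped
Fold 4: move[5]->D => DDLULD VALID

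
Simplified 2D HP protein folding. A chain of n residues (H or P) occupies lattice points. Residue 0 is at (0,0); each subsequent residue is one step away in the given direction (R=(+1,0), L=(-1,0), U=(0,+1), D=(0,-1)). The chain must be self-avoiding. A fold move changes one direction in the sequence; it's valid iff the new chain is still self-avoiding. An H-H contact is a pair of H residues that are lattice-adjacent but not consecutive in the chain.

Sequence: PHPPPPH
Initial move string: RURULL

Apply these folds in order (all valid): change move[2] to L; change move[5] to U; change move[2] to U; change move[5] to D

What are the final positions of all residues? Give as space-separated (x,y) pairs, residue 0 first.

Answer: (0,0) (1,0) (1,1) (1,2) (1,3) (0,3) (0,2)

Derivation:
Initial moves: RURULL
Fold: move[2]->L => RULULL (positions: [(0, 0), (1, 0), (1, 1), (0, 1), (0, 2), (-1, 2), (-2, 2)])
Fold: move[5]->U => RULULU (positions: [(0, 0), (1, 0), (1, 1), (0, 1), (0, 2), (-1, 2), (-1, 3)])
Fold: move[2]->U => RUUULU (positions: [(0, 0), (1, 0), (1, 1), (1, 2), (1, 3), (0, 3), (0, 4)])
Fold: move[5]->D => RUUULD (positions: [(0, 0), (1, 0), (1, 1), (1, 2), (1, 3), (0, 3), (0, 2)])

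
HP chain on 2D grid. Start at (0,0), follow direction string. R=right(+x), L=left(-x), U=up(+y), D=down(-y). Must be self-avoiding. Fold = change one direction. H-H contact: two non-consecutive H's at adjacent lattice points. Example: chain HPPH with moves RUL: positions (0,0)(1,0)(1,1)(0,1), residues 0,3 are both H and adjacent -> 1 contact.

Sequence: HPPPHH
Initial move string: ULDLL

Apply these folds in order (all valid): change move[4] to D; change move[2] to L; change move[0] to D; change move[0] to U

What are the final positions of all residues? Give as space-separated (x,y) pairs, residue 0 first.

Answer: (0,0) (0,1) (-1,1) (-2,1) (-3,1) (-3,0)

Derivation:
Initial moves: ULDLL
Fold: move[4]->D => ULDLD (positions: [(0, 0), (0, 1), (-1, 1), (-1, 0), (-2, 0), (-2, -1)])
Fold: move[2]->L => ULLLD (positions: [(0, 0), (0, 1), (-1, 1), (-2, 1), (-3, 1), (-3, 0)])
Fold: move[0]->D => DLLLD (positions: [(0, 0), (0, -1), (-1, -1), (-2, -1), (-3, -1), (-3, -2)])
Fold: move[0]->U => ULLLD (positions: [(0, 0), (0, 1), (-1, 1), (-2, 1), (-3, 1), (-3, 0)])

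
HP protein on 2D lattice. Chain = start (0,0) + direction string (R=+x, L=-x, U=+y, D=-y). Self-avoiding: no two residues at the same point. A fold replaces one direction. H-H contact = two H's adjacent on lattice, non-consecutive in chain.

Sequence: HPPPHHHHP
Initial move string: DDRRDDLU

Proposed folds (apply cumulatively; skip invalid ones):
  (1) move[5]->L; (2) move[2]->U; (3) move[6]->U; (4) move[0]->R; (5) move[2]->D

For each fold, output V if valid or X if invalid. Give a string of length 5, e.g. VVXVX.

Answer: XXXVV

Derivation:
Initial: DDRRDDLU -> [(0, 0), (0, -1), (0, -2), (1, -2), (2, -2), (2, -3), (2, -4), (1, -4), (1, -3)]
Fold 1: move[5]->L => DDRRDLLU INVALID (collision), skipped
Fold 2: move[2]->U => DDURDDLU INVALID (collision), skipped
Fold 3: move[6]->U => DDRRDDUU INVALID (collision), skipped
Fold 4: move[0]->R => RDRRDDLU VALID
Fold 5: move[2]->D => RDDRDDLU VALID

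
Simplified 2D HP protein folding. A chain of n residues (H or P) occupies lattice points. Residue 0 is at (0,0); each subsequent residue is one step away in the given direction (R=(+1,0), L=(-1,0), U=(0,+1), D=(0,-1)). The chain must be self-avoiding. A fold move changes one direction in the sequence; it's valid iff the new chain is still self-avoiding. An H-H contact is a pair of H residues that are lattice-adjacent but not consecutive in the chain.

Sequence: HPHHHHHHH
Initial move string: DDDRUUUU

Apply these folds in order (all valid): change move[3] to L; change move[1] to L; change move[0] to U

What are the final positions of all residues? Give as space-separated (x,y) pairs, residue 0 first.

Initial moves: DDDRUUUU
Fold: move[3]->L => DDDLUUUU (positions: [(0, 0), (0, -1), (0, -2), (0, -3), (-1, -3), (-1, -2), (-1, -1), (-1, 0), (-1, 1)])
Fold: move[1]->L => DLDLUUUU (positions: [(0, 0), (0, -1), (-1, -1), (-1, -2), (-2, -2), (-2, -1), (-2, 0), (-2, 1), (-2, 2)])
Fold: move[0]->U => ULDLUUUU (positions: [(0, 0), (0, 1), (-1, 1), (-1, 0), (-2, 0), (-2, 1), (-2, 2), (-2, 3), (-2, 4)])

Answer: (0,0) (0,1) (-1,1) (-1,0) (-2,0) (-2,1) (-2,2) (-2,3) (-2,4)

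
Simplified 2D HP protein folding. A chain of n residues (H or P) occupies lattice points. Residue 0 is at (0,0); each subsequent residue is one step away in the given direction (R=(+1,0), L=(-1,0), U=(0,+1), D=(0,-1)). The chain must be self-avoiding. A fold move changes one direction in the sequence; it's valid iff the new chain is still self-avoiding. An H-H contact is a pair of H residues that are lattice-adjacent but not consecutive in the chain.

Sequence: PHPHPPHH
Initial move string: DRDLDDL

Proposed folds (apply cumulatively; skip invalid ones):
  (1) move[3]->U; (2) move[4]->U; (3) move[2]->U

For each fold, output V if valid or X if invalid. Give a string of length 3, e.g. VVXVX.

Initial: DRDLDDL -> [(0, 0), (0, -1), (1, -1), (1, -2), (0, -2), (0, -3), (0, -4), (-1, -4)]
Fold 1: move[3]->U => DRDUDDL INVALID (collision), skipped
Fold 2: move[4]->U => DRDLUDL INVALID (collision), skipped
Fold 3: move[2]->U => DRULDDL INVALID (collision), skipped

Answer: XXX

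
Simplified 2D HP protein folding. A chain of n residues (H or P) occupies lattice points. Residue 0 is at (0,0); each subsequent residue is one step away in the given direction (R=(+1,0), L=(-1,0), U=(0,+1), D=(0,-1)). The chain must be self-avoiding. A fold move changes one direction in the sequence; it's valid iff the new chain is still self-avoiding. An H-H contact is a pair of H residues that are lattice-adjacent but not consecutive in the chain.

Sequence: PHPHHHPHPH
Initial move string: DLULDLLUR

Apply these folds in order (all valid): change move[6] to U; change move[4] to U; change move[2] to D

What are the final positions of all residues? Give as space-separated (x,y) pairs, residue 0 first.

Initial moves: DLULDLLUR
Fold: move[6]->U => DLULDLUUR (positions: [(0, 0), (0, -1), (-1, -1), (-1, 0), (-2, 0), (-2, -1), (-3, -1), (-3, 0), (-3, 1), (-2, 1)])
Fold: move[4]->U => DLULULUUR (positions: [(0, 0), (0, -1), (-1, -1), (-1, 0), (-2, 0), (-2, 1), (-3, 1), (-3, 2), (-3, 3), (-2, 3)])
Fold: move[2]->D => DLDLULUUR (positions: [(0, 0), (0, -1), (-1, -1), (-1, -2), (-2, -2), (-2, -1), (-3, -1), (-3, 0), (-3, 1), (-2, 1)])

Answer: (0,0) (0,-1) (-1,-1) (-1,-2) (-2,-2) (-2,-1) (-3,-1) (-3,0) (-3,1) (-2,1)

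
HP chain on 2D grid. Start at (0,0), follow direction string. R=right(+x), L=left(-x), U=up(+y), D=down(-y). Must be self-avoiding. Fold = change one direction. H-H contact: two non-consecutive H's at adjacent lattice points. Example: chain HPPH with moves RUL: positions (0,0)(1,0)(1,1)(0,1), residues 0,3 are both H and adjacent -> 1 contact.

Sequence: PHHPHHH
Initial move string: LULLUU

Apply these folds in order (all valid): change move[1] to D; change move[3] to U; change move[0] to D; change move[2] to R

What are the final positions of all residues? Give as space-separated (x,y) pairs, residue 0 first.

Initial moves: LULLUU
Fold: move[1]->D => LDLLUU (positions: [(0, 0), (-1, 0), (-1, -1), (-2, -1), (-3, -1), (-3, 0), (-3, 1)])
Fold: move[3]->U => LDLUUU (positions: [(0, 0), (-1, 0), (-1, -1), (-2, -1), (-2, 0), (-2, 1), (-2, 2)])
Fold: move[0]->D => DDLUUU (positions: [(0, 0), (0, -1), (0, -2), (-1, -2), (-1, -1), (-1, 0), (-1, 1)])
Fold: move[2]->R => DDRUUU (positions: [(0, 0), (0, -1), (0, -2), (1, -2), (1, -1), (1, 0), (1, 1)])

Answer: (0,0) (0,-1) (0,-2) (1,-2) (1,-1) (1,0) (1,1)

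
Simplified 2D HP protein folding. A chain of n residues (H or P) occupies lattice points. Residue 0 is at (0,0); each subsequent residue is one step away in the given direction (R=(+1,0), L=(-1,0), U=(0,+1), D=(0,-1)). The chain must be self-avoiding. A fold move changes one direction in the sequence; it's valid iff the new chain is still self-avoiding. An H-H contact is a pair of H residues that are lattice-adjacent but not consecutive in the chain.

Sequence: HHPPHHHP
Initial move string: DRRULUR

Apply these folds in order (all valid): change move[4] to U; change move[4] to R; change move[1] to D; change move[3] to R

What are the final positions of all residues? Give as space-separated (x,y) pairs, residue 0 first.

Initial moves: DRRULUR
Fold: move[4]->U => DRRUUUR (positions: [(0, 0), (0, -1), (1, -1), (2, -1), (2, 0), (2, 1), (2, 2), (3, 2)])
Fold: move[4]->R => DRRURUR (positions: [(0, 0), (0, -1), (1, -1), (2, -1), (2, 0), (3, 0), (3, 1), (4, 1)])
Fold: move[1]->D => DDRURUR (positions: [(0, 0), (0, -1), (0, -2), (1, -2), (1, -1), (2, -1), (2, 0), (3, 0)])
Fold: move[3]->R => DDRRRUR (positions: [(0, 0), (0, -1), (0, -2), (1, -2), (2, -2), (3, -2), (3, -1), (4, -1)])

Answer: (0,0) (0,-1) (0,-2) (1,-2) (2,-2) (3,-2) (3,-1) (4,-1)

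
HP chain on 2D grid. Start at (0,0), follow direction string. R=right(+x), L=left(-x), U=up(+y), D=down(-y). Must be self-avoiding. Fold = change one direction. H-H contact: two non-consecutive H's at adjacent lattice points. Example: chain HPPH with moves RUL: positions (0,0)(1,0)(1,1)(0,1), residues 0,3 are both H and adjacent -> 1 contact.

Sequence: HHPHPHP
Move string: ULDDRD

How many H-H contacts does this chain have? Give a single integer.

Positions: [(0, 0), (0, 1), (-1, 1), (-1, 0), (-1, -1), (0, -1), (0, -2)]
H-H contact: residue 0 @(0,0) - residue 3 @(-1, 0)
H-H contact: residue 0 @(0,0) - residue 5 @(0, -1)

Answer: 2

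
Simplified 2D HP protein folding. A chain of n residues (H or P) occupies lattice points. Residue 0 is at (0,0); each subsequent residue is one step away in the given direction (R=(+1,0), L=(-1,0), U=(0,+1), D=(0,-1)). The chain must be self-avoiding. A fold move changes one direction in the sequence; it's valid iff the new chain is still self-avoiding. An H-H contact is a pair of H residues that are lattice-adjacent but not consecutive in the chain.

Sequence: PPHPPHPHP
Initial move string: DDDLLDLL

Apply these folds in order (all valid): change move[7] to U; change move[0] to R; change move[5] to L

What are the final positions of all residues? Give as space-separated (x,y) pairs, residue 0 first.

Answer: (0,0) (1,0) (1,-1) (1,-2) (0,-2) (-1,-2) (-2,-2) (-3,-2) (-3,-1)

Derivation:
Initial moves: DDDLLDLL
Fold: move[7]->U => DDDLLDLU (positions: [(0, 0), (0, -1), (0, -2), (0, -3), (-1, -3), (-2, -3), (-2, -4), (-3, -4), (-3, -3)])
Fold: move[0]->R => RDDLLDLU (positions: [(0, 0), (1, 0), (1, -1), (1, -2), (0, -2), (-1, -2), (-1, -3), (-2, -3), (-2, -2)])
Fold: move[5]->L => RDDLLLLU (positions: [(0, 0), (1, 0), (1, -1), (1, -2), (0, -2), (-1, -2), (-2, -2), (-3, -2), (-3, -1)])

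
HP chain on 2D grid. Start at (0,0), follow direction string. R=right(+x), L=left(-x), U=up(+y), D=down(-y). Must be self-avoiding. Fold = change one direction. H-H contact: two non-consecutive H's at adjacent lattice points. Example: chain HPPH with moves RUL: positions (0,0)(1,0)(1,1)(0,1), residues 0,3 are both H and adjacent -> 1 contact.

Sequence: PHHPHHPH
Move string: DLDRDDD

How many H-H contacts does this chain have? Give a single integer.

Positions: [(0, 0), (0, -1), (-1, -1), (-1, -2), (0, -2), (0, -3), (0, -4), (0, -5)]
H-H contact: residue 1 @(0,-1) - residue 4 @(0, -2)

Answer: 1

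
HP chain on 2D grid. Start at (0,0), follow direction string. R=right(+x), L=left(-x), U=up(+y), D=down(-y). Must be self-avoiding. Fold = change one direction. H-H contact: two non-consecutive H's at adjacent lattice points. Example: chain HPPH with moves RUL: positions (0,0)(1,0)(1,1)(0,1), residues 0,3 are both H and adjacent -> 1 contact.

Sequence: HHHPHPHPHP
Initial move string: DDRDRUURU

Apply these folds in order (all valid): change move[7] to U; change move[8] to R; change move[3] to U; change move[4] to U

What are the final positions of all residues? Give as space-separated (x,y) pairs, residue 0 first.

Initial moves: DDRDRUURU
Fold: move[7]->U => DDRDRUUUU (positions: [(0, 0), (0, -1), (0, -2), (1, -2), (1, -3), (2, -3), (2, -2), (2, -1), (2, 0), (2, 1)])
Fold: move[8]->R => DDRDRUUUR (positions: [(0, 0), (0, -1), (0, -2), (1, -2), (1, -3), (2, -3), (2, -2), (2, -1), (2, 0), (3, 0)])
Fold: move[3]->U => DDRURUUUR (positions: [(0, 0), (0, -1), (0, -2), (1, -2), (1, -1), (2, -1), (2, 0), (2, 1), (2, 2), (3, 2)])
Fold: move[4]->U => DDRUUUUUR (positions: [(0, 0), (0, -1), (0, -2), (1, -2), (1, -1), (1, 0), (1, 1), (1, 2), (1, 3), (2, 3)])

Answer: (0,0) (0,-1) (0,-2) (1,-2) (1,-1) (1,0) (1,1) (1,2) (1,3) (2,3)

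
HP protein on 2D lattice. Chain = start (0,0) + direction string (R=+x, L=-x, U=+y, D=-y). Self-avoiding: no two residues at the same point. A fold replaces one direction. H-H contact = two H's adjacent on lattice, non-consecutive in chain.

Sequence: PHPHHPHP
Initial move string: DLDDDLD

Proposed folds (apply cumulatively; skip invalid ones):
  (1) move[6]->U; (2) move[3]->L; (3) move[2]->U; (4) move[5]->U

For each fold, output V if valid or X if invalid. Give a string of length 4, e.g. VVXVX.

Answer: VVVX

Derivation:
Initial: DLDDDLD -> [(0, 0), (0, -1), (-1, -1), (-1, -2), (-1, -3), (-1, -4), (-2, -4), (-2, -5)]
Fold 1: move[6]->U => DLDDDLU VALID
Fold 2: move[3]->L => DLDLDLU VALID
Fold 3: move[2]->U => DLULDLU VALID
Fold 4: move[5]->U => DLULDUU INVALID (collision), skipped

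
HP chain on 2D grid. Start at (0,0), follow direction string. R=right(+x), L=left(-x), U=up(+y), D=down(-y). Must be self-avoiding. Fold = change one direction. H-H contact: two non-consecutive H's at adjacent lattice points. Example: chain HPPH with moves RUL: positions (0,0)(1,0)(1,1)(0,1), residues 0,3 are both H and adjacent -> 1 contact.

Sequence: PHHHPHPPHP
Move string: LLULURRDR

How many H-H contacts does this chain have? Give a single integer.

Positions: [(0, 0), (-1, 0), (-2, 0), (-2, 1), (-3, 1), (-3, 2), (-2, 2), (-1, 2), (-1, 1), (0, 1)]
H-H contact: residue 1 @(-1,0) - residue 8 @(-1, 1)
H-H contact: residue 3 @(-2,1) - residue 8 @(-1, 1)

Answer: 2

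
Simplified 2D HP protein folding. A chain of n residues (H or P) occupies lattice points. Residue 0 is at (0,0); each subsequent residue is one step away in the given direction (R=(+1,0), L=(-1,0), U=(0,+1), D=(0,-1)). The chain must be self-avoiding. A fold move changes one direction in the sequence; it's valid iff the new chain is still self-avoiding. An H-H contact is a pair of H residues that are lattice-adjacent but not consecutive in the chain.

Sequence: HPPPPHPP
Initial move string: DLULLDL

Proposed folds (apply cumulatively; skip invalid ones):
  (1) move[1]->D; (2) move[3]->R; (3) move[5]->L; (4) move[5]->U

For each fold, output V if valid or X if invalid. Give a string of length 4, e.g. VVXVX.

Answer: XXVV

Derivation:
Initial: DLULLDL -> [(0, 0), (0, -1), (-1, -1), (-1, 0), (-2, 0), (-3, 0), (-3, -1), (-4, -1)]
Fold 1: move[1]->D => DDULLDL INVALID (collision), skipped
Fold 2: move[3]->R => DLURLDL INVALID (collision), skipped
Fold 3: move[5]->L => DLULLLL VALID
Fold 4: move[5]->U => DLULLUL VALID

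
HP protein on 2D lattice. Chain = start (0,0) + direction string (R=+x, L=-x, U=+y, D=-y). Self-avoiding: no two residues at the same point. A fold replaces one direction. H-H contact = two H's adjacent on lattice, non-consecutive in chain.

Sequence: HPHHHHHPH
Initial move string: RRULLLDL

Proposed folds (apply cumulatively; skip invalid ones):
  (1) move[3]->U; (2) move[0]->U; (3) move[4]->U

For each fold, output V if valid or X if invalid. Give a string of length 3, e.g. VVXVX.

Answer: VVV

Derivation:
Initial: RRULLLDL -> [(0, 0), (1, 0), (2, 0), (2, 1), (1, 1), (0, 1), (-1, 1), (-1, 0), (-2, 0)]
Fold 1: move[3]->U => RRUULLDL VALID
Fold 2: move[0]->U => URUULLDL VALID
Fold 3: move[4]->U => URUUULDL VALID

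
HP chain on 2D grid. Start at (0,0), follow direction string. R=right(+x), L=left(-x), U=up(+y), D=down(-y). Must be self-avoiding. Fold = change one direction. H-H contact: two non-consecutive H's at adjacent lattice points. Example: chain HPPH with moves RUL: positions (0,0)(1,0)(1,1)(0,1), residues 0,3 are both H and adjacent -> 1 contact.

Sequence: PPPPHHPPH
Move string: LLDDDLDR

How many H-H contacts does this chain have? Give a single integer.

Answer: 1

Derivation:
Positions: [(0, 0), (-1, 0), (-2, 0), (-2, -1), (-2, -2), (-2, -3), (-3, -3), (-3, -4), (-2, -4)]
H-H contact: residue 5 @(-2,-3) - residue 8 @(-2, -4)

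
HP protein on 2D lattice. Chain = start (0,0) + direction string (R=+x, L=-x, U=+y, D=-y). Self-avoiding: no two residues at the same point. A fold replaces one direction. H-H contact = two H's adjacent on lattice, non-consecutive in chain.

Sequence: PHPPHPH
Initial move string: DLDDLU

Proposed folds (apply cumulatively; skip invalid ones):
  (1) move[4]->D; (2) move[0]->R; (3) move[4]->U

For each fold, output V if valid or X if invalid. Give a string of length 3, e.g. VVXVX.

Answer: XXX

Derivation:
Initial: DLDDLU -> [(0, 0), (0, -1), (-1, -1), (-1, -2), (-1, -3), (-2, -3), (-2, -2)]
Fold 1: move[4]->D => DLDDDU INVALID (collision), skipped
Fold 2: move[0]->R => RLDDLU INVALID (collision), skipped
Fold 3: move[4]->U => DLDDUU INVALID (collision), skipped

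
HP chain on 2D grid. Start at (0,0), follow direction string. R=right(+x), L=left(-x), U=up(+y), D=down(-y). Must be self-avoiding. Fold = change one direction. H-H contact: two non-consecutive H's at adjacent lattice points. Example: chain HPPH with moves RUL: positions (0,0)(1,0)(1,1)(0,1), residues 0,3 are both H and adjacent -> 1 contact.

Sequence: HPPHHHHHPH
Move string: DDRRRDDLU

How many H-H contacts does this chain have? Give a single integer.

Positions: [(0, 0), (0, -1), (0, -2), (1, -2), (2, -2), (3, -2), (3, -3), (3, -4), (2, -4), (2, -3)]
H-H contact: residue 4 @(2,-2) - residue 9 @(2, -3)
H-H contact: residue 6 @(3,-3) - residue 9 @(2, -3)

Answer: 2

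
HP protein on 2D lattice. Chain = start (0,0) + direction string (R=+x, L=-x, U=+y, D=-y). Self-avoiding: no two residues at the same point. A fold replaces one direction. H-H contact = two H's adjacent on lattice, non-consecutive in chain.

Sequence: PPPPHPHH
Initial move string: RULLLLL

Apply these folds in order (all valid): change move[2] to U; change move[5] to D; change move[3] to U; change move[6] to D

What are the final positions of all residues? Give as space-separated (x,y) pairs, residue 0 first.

Initial moves: RULLLLL
Fold: move[2]->U => RUULLLL (positions: [(0, 0), (1, 0), (1, 1), (1, 2), (0, 2), (-1, 2), (-2, 2), (-3, 2)])
Fold: move[5]->D => RUULLDL (positions: [(0, 0), (1, 0), (1, 1), (1, 2), (0, 2), (-1, 2), (-1, 1), (-2, 1)])
Fold: move[3]->U => RUUULDL (positions: [(0, 0), (1, 0), (1, 1), (1, 2), (1, 3), (0, 3), (0, 2), (-1, 2)])
Fold: move[6]->D => RUUULDD (positions: [(0, 0), (1, 0), (1, 1), (1, 2), (1, 3), (0, 3), (0, 2), (0, 1)])

Answer: (0,0) (1,0) (1,1) (1,2) (1,3) (0,3) (0,2) (0,1)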